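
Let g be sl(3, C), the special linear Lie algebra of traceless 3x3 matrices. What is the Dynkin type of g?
This is sl(3), which has dimension 3^2 - 1 = 8 and rank 3 - 1 = 2 (a Cartan subalgebra is the diagonal traceless matrices). In the classification of classical Lie algebras, the special linear algebra sl(n+1) has type A_n; here n = 2, so the Dynkin diagram is a chain of 2 nodes with single edges (A_2). Hence the type is A_2.

type A_2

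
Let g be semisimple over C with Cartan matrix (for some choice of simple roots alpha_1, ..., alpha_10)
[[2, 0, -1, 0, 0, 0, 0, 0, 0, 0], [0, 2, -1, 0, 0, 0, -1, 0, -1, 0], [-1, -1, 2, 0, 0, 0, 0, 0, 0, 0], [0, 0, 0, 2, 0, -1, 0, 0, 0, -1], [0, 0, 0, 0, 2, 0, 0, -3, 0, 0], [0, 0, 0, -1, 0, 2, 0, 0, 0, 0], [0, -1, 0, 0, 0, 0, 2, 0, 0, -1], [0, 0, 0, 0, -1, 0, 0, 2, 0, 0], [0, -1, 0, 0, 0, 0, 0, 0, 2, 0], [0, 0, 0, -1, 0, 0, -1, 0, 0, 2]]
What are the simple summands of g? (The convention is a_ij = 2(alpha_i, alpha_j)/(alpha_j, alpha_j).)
E_8 + G_2

The diagram associated to this matrix has two connected components: the simple roots {alpha_1, alpha_2, alpha_3, alpha_4, alpha_6, alpha_7, alpha_9, alpha_10} form a chain of 7 nodes with one extra node attached to the third node from one end (E_8), and {alpha_5, alpha_8} form two nodes joined by a triple edge (G_2). A semisimple Lie algebra decomposes uniquely as the direct sum of simple ideals, one per connected component of its Dynkin diagram, so g ≅ E_8 ⊕ G_2 (dimension 248 + 14 = 262).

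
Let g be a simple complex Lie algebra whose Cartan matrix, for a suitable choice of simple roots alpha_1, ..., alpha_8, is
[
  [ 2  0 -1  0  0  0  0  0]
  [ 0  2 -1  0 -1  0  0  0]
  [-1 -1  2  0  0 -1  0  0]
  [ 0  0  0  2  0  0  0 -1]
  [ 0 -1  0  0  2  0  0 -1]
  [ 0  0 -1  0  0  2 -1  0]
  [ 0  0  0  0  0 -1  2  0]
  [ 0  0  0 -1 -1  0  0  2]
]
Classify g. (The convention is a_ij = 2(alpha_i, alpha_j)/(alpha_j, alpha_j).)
The matrix has rank 8 with 2's on the diagonal. Reading the off-diagonal entries as Dynkin edges (a single edge where a_ij = a_ji = -1; a double or triple edge where a_ij * a_ji = 2 or 3), the diagram is a chain of 7 nodes with one extra node attached to the third node from one end (E_8). One simple-root ordering that puts it in standard form is (alpha_7, alpha_1, alpha_6, alpha_3, alpha_2, alpha_5, alpha_8, alpha_4). So the algebra is type E_8.

E_8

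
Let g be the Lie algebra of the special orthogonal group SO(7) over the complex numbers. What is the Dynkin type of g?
B3

This is so(7) with 7 odd, which has dimension 7(7-1)/2 = 21 and rank (7-1)/2 = 3. In the classification of classical Lie algebras, the orthogonal algebra so(2n+1) in an odd number of variables has type B_n; here n = 3, so the Dynkin diagram is a chain of 3 nodes with a double edge at one end; the terminal node there is the unique short simple root (B_3). Hence the type is B_3.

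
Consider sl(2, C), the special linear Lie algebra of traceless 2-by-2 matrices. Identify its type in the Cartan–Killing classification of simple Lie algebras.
This is sl(2), which has dimension 2^2 - 1 = 3 and rank 2 - 1 = 1 (a Cartan subalgebra is the diagonal traceless matrices). In the classification of classical Lie algebras, the special linear algebra sl(n+1) has type A_n; here n = 1, so the Dynkin diagram is a chain of 1 nodes with single edges (A_1). Hence the type is A_1.

A1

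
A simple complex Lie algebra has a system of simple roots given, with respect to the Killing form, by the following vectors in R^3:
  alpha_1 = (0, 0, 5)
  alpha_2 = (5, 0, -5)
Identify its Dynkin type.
B_2 (so(5))

Compute the Cartan integers a_ij = 2(alpha_i, alpha_j)/(alpha_j, alpha_j); the resulting 2x2 Cartan matrix is
[[2, -1], [-2, 2]].
The roots have two lengths (squared-length ratio 2:1); the short ones are alpha_{1}. The associated Dynkin diagram is a chain of 2 nodes with a double edge at one end; the terminal node there is the unique short simple root (B_2), so the type is B_2 (the algebra so(5)).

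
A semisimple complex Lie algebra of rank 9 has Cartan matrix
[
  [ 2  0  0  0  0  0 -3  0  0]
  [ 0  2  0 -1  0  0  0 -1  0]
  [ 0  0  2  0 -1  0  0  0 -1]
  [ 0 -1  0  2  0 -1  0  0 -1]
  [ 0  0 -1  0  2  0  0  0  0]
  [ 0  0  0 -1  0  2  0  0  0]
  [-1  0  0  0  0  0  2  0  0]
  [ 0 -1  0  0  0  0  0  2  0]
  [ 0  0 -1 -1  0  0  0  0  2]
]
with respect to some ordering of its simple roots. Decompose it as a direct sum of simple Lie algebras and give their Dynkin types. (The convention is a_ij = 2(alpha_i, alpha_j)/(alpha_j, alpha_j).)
The diagram associated to this matrix has two connected components: the simple roots {alpha_2, alpha_3, alpha_4, alpha_5, alpha_6, alpha_8, alpha_9} form a chain of 6 nodes with one extra node attached to the third node from one end (E_7), and {alpha_1, alpha_7} form two nodes joined by a triple edge (G_2). A semisimple Lie algebra decomposes uniquely as the direct sum of simple ideals, one per connected component of its Dynkin diagram, so g ≅ E_7 ⊕ G_2 (dimension 133 + 14 = 147).

E7 ⊕ G2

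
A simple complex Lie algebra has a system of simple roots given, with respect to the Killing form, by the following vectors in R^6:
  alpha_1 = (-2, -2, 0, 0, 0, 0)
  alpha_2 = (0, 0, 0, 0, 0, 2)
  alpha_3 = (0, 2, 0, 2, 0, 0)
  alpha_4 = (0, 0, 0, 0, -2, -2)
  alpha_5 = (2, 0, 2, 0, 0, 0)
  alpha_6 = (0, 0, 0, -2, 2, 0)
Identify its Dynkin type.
B6

Compute the Cartan integers a_ij = 2(alpha_i, alpha_j)/(alpha_j, alpha_j); the resulting 6x6 Cartan matrix is
[[2, 0, -1, 0, -1, 0], [0, 2, 0, -1, 0, 0], [-1, 0, 2, 0, 0, -1], [0, -2, 0, 2, 0, -1], [-1, 0, 0, 0, 2, 0], [0, 0, -1, -1, 0, 2]].
The roots have two lengths (squared-length ratio 2:1); the short ones are alpha_{2}. The associated Dynkin diagram is a chain of 6 nodes with a double edge at one end; the terminal node there is the unique short simple root (B_6), so the type is B_6 (the algebra so(13)).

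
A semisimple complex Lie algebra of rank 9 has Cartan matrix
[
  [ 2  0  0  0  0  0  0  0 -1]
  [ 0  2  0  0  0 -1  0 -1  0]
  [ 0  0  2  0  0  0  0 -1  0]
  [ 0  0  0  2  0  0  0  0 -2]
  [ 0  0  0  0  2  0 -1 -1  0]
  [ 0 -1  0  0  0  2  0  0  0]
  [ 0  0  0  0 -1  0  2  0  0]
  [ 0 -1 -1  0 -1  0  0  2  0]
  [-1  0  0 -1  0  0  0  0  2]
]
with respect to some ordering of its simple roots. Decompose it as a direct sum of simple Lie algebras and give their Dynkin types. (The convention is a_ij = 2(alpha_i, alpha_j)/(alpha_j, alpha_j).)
The diagram associated to this matrix has two connected components: the simple roots {alpha_1, alpha_4, alpha_9} form a chain of 3 nodes with a double edge at one end; the terminal node there is the unique long simple root (C_3), and {alpha_2, alpha_3, alpha_5, alpha_6, alpha_7, alpha_8} form a chain of 5 nodes with one extra node attached to the third node from one end (E_6). A semisimple Lie algebra decomposes uniquely as the direct sum of simple ideals, one per connected component of its Dynkin diagram, so g ≅ C_3 ⊕ E_6 (dimension 21 + 78 = 99).

C3 ⊕ E6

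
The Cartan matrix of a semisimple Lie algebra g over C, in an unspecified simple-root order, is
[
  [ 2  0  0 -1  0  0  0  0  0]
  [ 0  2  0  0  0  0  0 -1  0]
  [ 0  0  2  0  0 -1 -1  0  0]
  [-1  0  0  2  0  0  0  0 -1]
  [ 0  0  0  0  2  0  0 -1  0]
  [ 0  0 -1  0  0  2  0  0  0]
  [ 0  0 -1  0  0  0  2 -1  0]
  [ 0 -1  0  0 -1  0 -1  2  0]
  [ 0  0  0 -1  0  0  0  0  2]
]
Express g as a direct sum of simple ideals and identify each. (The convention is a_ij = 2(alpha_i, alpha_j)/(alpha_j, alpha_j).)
The diagram associated to this matrix has two connected components: the simple roots {alpha_1, alpha_4, alpha_9} form a chain of 3 nodes with single edges (A_3), and {alpha_2, alpha_3, alpha_5, alpha_6, alpha_7, alpha_8} form a chain of 4 nodes with a fork of two nodes at one end (D_6). A semisimple Lie algebra decomposes uniquely as the direct sum of simple ideals, one per connected component of its Dynkin diagram, so g ≅ A_3 ⊕ D_6 (dimension 15 + 66 = 81).

A3 + D6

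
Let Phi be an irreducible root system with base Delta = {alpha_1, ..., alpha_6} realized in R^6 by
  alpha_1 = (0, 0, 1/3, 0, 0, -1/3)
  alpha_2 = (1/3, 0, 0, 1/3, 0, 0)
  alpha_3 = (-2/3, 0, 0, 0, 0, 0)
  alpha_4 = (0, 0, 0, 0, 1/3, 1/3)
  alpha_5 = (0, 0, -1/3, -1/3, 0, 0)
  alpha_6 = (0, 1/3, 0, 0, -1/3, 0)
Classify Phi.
C_6 (sp(12))

Compute the Cartan integers a_ij = 2(alpha_i, alpha_j)/(alpha_j, alpha_j); the resulting 6x6 Cartan matrix is
[[2, 0, 0, -1, -1, 0], [0, 2, -1, 0, -1, 0], [0, -2, 2, 0, 0, 0], [-1, 0, 0, 2, 0, -1], [-1, -1, 0, 0, 2, 0], [0, 0, 0, -1, 0, 2]].
The roots have two lengths (squared-length ratio 2:1); the short ones are alpha_{1,2,4,5,6}. The associated Dynkin diagram is a chain of 6 nodes with a double edge at one end; the terminal node there is the unique long simple root (C_6), so the type is C_6 (the algebra sp(12)).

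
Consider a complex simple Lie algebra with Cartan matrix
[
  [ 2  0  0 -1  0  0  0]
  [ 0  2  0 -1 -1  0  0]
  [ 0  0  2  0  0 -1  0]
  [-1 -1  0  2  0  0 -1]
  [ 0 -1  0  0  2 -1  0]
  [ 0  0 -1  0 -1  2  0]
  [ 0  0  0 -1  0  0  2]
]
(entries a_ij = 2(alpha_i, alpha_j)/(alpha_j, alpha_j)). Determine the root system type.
D_7

The matrix has rank 7 with 2's on the diagonal. Reading the off-diagonal entries as Dynkin edges (a single edge where a_ij = a_ji = -1; a double or triple edge where a_ij * a_ji = 2 or 3), the diagram is a chain of 5 nodes with a fork of two nodes at one end (D_7). One simple-root ordering that puts it in standard form is (alpha_3, alpha_6, alpha_5, alpha_2, alpha_4, alpha_1, alpha_7). So the algebra is type D_7, i.e. so(14).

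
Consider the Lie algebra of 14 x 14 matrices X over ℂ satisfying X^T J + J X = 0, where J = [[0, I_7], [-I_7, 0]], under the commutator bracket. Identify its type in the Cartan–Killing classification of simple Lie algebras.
This is sp(14), which has dimension 14(14+1)/2 = 105 and rank 14/2 = 7. In the classification of classical Lie algebras, the symplectic algebra sp(2n) has type C_n; here n = 7, so the Dynkin diagram is a chain of 7 nodes with a double edge at one end; the terminal node there is the unique long simple root (C_7). Hence the type is C_7.

C_7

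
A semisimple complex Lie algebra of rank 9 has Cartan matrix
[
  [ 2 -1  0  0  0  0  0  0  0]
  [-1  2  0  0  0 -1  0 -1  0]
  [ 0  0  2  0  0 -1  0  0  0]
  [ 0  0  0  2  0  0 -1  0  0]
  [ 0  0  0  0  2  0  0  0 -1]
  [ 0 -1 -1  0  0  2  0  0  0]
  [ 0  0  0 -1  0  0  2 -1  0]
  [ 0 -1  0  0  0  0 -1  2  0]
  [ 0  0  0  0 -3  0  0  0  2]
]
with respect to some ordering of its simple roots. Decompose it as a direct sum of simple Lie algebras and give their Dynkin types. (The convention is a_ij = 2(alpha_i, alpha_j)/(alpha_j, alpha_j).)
E_7 ⊕ G_2

The diagram associated to this matrix has two connected components: the simple roots {alpha_1, alpha_2, alpha_3, alpha_4, alpha_6, alpha_7, alpha_8} form a chain of 6 nodes with one extra node attached to the third node from one end (E_7), and {alpha_5, alpha_9} form two nodes joined by a triple edge (G_2). A semisimple Lie algebra decomposes uniquely as the direct sum of simple ideals, one per connected component of its Dynkin diagram, so g ≅ E_7 ⊕ G_2 (dimension 133 + 14 = 147).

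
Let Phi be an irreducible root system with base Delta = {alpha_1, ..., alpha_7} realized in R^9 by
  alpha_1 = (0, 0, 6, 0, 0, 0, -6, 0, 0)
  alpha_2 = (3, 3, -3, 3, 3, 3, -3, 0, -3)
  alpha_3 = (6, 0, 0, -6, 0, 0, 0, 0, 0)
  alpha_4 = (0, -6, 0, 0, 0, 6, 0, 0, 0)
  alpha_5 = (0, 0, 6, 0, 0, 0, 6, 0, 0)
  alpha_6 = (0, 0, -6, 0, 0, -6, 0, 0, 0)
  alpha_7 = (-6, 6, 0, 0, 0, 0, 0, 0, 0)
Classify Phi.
E7

Compute the Cartan integers a_ij = 2(alpha_i, alpha_j)/(alpha_j, alpha_j); the resulting 7x7 Cartan matrix is
[[2, 0, 0, 0, 0, -1, 0], [0, 2, 0, 0, -1, 0, 0], [0, 0, 2, 0, 0, 0, -1], [0, 0, 0, 2, 0, -1, -1], [0, -1, 0, 0, 2, -1, 0], [-1, 0, 0, -1, -1, 2, 0], [0, 0, -1, -1, 0, 0, 2]].
All simple roots have the same length, so the diagram is simply laced. The associated Dynkin diagram is a chain of 6 nodes with one extra node attached to the third node from one end (E_7), so the type is E_7.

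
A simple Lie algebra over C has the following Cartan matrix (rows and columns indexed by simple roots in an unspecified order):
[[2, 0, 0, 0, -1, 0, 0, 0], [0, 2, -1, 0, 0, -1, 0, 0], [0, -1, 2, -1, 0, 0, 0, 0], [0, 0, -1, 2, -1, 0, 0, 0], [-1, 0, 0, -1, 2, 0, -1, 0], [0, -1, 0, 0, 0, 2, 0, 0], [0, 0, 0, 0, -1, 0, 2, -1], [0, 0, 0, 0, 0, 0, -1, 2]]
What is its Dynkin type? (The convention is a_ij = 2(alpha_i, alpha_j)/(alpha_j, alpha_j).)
The matrix has rank 8 with 2's on the diagonal. Reading the off-diagonal entries as Dynkin edges (a single edge where a_ij = a_ji = -1; a double or triple edge where a_ij * a_ji = 2 or 3), the diagram is a chain of 7 nodes with one extra node attached to the third node from one end (E_8). One simple-root ordering that puts it in standard form is (alpha_8, alpha_1, alpha_7, alpha_5, alpha_4, alpha_3, alpha_2, alpha_6). So the algebra is type E_8.

type E_8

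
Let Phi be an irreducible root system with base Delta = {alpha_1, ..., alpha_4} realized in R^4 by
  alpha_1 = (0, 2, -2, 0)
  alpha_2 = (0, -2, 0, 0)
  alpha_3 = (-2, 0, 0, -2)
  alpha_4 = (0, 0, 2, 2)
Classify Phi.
B_4

Compute the Cartan integers a_ij = 2(alpha_i, alpha_j)/(alpha_j, alpha_j); the resulting 4x4 Cartan matrix is
[[2, -2, 0, -1], [-1, 2, 0, 0], [0, 0, 2, -1], [-1, 0, -1, 2]].
The roots have two lengths (squared-length ratio 2:1); the short ones are alpha_{2}. The associated Dynkin diagram is a chain of 4 nodes with a double edge at one end; the terminal node there is the unique short simple root (B_4), so the type is B_4 (the algebra so(9)).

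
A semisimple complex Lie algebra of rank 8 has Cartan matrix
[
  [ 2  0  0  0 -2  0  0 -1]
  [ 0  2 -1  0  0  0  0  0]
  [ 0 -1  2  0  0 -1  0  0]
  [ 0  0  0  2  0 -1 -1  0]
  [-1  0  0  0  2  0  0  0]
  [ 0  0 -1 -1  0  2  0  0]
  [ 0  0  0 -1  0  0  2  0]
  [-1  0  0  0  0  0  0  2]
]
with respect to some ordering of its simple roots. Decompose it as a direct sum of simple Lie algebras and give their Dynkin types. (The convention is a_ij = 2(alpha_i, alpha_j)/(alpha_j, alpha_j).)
A5 + B3

The diagram associated to this matrix has two connected components: the simple roots {alpha_2, alpha_3, alpha_4, alpha_6, alpha_7} form a chain of 5 nodes with single edges (A_5), and {alpha_1, alpha_5, alpha_8} form a chain of 3 nodes with a double edge at one end; the terminal node there is the unique short simple root (B_3). A semisimple Lie algebra decomposes uniquely as the direct sum of simple ideals, one per connected component of its Dynkin diagram, so g ≅ A_5 ⊕ B_3 (dimension 35 + 21 = 56).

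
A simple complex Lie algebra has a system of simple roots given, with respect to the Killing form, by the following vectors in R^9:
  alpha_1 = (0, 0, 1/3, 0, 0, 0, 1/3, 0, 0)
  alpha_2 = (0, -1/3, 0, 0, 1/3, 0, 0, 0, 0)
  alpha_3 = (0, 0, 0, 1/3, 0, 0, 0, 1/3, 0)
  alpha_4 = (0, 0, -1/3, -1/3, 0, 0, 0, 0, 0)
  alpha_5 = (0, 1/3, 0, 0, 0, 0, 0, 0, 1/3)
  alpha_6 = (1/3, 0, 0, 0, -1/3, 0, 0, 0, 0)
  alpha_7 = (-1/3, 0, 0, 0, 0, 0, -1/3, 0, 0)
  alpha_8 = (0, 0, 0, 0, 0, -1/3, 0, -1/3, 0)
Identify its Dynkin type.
A_8 (sl(9))

Compute the Cartan integers a_ij = 2(alpha_i, alpha_j)/(alpha_j, alpha_j); the resulting 8x8 Cartan matrix is
[[2, 0, 0, -1, 0, 0, -1, 0], [0, 2, 0, 0, -1, -1, 0, 0], [0, 0, 2, -1, 0, 0, 0, -1], [-1, 0, -1, 2, 0, 0, 0, 0], [0, -1, 0, 0, 2, 0, 0, 0], [0, -1, 0, 0, 0, 2, -1, 0], [-1, 0, 0, 0, 0, -1, 2, 0], [0, 0, -1, 0, 0, 0, 0, 2]].
All simple roots have the same length, so the diagram is simply laced. The associated Dynkin diagram is a chain of 8 nodes with single edges (A_8), so the type is A_8 (the algebra sl(9)).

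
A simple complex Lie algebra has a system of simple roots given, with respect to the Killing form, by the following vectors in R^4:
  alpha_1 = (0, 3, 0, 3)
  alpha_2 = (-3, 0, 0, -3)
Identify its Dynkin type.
type A_2

Compute the Cartan integers a_ij = 2(alpha_i, alpha_j)/(alpha_j, alpha_j); the resulting 2x2 Cartan matrix is
[[2, -1], [-1, 2]].
All simple roots have the same length, so the diagram is simply laced. The associated Dynkin diagram is a chain of 2 nodes with single edges (A_2), so the type is A_2 (the algebra sl(3)).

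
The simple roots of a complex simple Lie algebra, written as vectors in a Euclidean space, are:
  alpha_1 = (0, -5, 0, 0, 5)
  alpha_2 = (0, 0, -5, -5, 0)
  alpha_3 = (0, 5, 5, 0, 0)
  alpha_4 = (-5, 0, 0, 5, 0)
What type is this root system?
A_4

Compute the Cartan integers a_ij = 2(alpha_i, alpha_j)/(alpha_j, alpha_j); the resulting 4x4 Cartan matrix is
[[2, 0, -1, 0], [0, 2, -1, -1], [-1, -1, 2, 0], [0, -1, 0, 2]].
All simple roots have the same length, so the diagram is simply laced. The associated Dynkin diagram is a chain of 4 nodes with single edges (A_4), so the type is A_4 (the algebra sl(5)).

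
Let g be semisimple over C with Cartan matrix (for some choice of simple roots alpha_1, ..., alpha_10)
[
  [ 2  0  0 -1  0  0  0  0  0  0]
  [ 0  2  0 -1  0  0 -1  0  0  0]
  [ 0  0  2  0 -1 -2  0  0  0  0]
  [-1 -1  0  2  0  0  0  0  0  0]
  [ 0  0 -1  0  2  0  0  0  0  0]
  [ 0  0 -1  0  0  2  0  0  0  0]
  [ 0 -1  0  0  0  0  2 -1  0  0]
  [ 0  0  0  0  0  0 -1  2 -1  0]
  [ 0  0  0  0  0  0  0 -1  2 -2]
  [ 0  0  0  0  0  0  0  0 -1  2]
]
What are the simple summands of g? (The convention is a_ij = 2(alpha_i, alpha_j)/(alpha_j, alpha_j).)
type B_3 ⊕ type B_7

The diagram associated to this matrix has two connected components: the simple roots {alpha_3, alpha_5, alpha_6} form a chain of 3 nodes with a double edge at one end; the terminal node there is the unique short simple root (B_3), and {alpha_1, alpha_2, alpha_4, alpha_7, alpha_8, alpha_9, alpha_10} form a chain of 7 nodes with a double edge at one end; the terminal node there is the unique short simple root (B_7). A semisimple Lie algebra decomposes uniquely as the direct sum of simple ideals, one per connected component of its Dynkin diagram, so g ≅ B_3 ⊕ B_7 (dimension 21 + 105 = 126).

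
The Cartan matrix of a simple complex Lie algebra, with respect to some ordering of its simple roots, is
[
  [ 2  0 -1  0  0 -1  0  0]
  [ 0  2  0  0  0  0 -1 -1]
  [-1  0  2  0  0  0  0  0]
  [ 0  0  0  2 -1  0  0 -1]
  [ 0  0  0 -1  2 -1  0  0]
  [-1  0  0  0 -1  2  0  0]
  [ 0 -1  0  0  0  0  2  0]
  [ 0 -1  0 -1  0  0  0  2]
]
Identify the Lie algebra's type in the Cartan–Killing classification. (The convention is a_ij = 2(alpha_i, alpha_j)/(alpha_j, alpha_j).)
A_8 (sl(9))

The matrix has rank 8 with 2's on the diagonal. Reading the off-diagonal entries as Dynkin edges (a single edge where a_ij = a_ji = -1; a double or triple edge where a_ij * a_ji = 2 or 3), the diagram is a chain of 8 nodes with single edges (A_8). One simple-root ordering that puts it in standard form is (alpha_7, alpha_2, alpha_8, alpha_4, alpha_5, alpha_6, alpha_1, alpha_3). So the algebra is type A_8, i.e. sl(9).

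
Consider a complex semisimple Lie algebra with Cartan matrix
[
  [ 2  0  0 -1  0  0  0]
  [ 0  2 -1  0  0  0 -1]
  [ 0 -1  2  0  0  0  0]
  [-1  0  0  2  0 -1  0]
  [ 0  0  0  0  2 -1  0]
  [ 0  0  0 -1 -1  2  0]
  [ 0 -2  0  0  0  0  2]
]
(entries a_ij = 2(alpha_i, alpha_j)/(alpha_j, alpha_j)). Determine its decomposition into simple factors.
The diagram associated to this matrix has two connected components: the simple roots {alpha_1, alpha_4, alpha_5, alpha_6} form a chain of 4 nodes with single edges (A_4), and {alpha_2, alpha_3, alpha_7} form a chain of 3 nodes with a double edge at one end; the terminal node there is the unique long simple root (C_3). A semisimple Lie algebra decomposes uniquely as the direct sum of simple ideals, one per connected component of its Dynkin diagram, so g ≅ A_4 ⊕ C_3 (dimension 24 + 21 = 45).

type A_4 + type C_3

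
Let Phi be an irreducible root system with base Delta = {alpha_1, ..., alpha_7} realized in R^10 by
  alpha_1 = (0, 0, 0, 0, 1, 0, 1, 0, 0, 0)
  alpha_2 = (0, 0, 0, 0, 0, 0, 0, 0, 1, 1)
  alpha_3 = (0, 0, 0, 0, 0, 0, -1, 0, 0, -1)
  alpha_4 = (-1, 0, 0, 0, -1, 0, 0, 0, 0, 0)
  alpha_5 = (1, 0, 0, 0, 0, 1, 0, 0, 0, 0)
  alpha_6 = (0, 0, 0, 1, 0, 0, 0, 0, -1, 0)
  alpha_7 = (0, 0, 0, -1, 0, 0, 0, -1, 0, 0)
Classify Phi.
Compute the Cartan integers a_ij = 2(alpha_i, alpha_j)/(alpha_j, alpha_j); the resulting 7x7 Cartan matrix is
[[2, 0, -1, -1, 0, 0, 0], [0, 2, -1, 0, 0, -1, 0], [-1, -1, 2, 0, 0, 0, 0], [-1, 0, 0, 2, -1, 0, 0], [0, 0, 0, -1, 2, 0, 0], [0, -1, 0, 0, 0, 2, -1], [0, 0, 0, 0, 0, -1, 2]].
All simple roots have the same length, so the diagram is simply laced. The associated Dynkin diagram is a chain of 7 nodes with single edges (A_7), so the type is A_7 (the algebra sl(8)).

A_7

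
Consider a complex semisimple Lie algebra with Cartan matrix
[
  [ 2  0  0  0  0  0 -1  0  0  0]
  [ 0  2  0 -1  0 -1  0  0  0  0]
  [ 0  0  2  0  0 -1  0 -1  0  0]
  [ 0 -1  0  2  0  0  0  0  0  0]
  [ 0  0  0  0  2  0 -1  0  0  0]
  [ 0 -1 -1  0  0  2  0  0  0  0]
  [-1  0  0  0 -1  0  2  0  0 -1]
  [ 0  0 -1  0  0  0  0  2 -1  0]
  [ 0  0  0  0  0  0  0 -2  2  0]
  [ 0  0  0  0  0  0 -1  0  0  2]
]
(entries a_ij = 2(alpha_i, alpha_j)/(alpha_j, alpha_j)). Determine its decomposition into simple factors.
C6 ⊕ D4

The diagram associated to this matrix has two connected components: the simple roots {alpha_2, alpha_3, alpha_4, alpha_6, alpha_8, alpha_9} form a chain of 6 nodes with a double edge at one end; the terminal node there is the unique long simple root (C_6), and {alpha_1, alpha_5, alpha_7, alpha_10} form a chain of 2 nodes with a fork of two nodes at one end (D_4). A semisimple Lie algebra decomposes uniquely as the direct sum of simple ideals, one per connected component of its Dynkin diagram, so g ≅ C_6 ⊕ D_4 (dimension 78 + 28 = 106).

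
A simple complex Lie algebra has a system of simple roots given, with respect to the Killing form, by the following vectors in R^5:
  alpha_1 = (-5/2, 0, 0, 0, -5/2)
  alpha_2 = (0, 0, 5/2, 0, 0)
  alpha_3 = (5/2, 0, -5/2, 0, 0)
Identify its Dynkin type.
type B_3

Compute the Cartan integers a_ij = 2(alpha_i, alpha_j)/(alpha_j, alpha_j); the resulting 3x3 Cartan matrix is
[[2, 0, -1], [0, 2, -1], [-1, -2, 2]].
The roots have two lengths (squared-length ratio 2:1); the short ones are alpha_{2}. The associated Dynkin diagram is a chain of 3 nodes with a double edge at one end; the terminal node there is the unique short simple root (B_3), so the type is B_3 (the algebra so(7)).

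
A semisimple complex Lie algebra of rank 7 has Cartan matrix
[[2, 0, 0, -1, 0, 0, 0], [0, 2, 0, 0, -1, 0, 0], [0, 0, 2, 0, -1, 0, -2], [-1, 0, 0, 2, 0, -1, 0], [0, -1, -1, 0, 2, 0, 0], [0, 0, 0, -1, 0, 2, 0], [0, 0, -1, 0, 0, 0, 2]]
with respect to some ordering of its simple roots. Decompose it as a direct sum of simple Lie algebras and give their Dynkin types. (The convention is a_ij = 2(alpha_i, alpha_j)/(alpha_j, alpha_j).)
A3 + B4

The diagram associated to this matrix has two connected components: the simple roots {alpha_1, alpha_4, alpha_6} form a chain of 3 nodes with single edges (A_3), and {alpha_2, alpha_3, alpha_5, alpha_7} form a chain of 4 nodes with a double edge at one end; the terminal node there is the unique short simple root (B_4). A semisimple Lie algebra decomposes uniquely as the direct sum of simple ideals, one per connected component of its Dynkin diagram, so g ≅ A_3 ⊕ B_4 (dimension 15 + 36 = 51).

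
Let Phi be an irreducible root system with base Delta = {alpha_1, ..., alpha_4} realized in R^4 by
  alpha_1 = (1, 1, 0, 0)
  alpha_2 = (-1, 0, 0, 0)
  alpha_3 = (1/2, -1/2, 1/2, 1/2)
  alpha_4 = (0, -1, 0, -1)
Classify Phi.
Compute the Cartan integers a_ij = 2(alpha_i, alpha_j)/(alpha_j, alpha_j); the resulting 4x4 Cartan matrix is
[[2, -2, 0, -1], [-1, 2, -1, 0], [0, -1, 2, 0], [-1, 0, 0, 2]].
The roots have two lengths (squared-length ratio 2:1); the short ones are alpha_{2,3}. The associated Dynkin diagram is a chain of 4 nodes with a double edge between the middle two (F_4), so the type is F_4.

F_4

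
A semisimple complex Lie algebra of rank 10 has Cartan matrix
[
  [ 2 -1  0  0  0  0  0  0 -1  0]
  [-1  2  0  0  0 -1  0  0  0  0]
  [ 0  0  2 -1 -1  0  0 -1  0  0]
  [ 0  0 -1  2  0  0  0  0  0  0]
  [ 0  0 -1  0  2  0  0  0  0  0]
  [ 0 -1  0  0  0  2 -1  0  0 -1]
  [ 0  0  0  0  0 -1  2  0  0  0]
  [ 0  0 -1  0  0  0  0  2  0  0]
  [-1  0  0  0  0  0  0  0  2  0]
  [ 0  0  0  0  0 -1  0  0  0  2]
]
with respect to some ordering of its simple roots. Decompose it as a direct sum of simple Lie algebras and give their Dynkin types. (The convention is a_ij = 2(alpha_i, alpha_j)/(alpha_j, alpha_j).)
The diagram associated to this matrix has two connected components: the simple roots {alpha_3, alpha_4, alpha_5, alpha_8} form a chain of 2 nodes with a fork of two nodes at one end (D_4), and {alpha_1, alpha_2, alpha_6, alpha_7, alpha_9, alpha_10} form a chain of 4 nodes with a fork of two nodes at one end (D_6). A semisimple Lie algebra decomposes uniquely as the direct sum of simple ideals, one per connected component of its Dynkin diagram, so g ≅ D_4 ⊕ D_6 (dimension 28 + 66 = 94).

D_4 (so(8)) ⊕ D_6 (so(12))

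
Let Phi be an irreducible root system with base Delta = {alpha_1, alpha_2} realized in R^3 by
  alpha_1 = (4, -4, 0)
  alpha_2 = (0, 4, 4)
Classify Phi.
Compute the Cartan integers a_ij = 2(alpha_i, alpha_j)/(alpha_j, alpha_j); the resulting 2x2 Cartan matrix is
[[2, -1], [-1, 2]].
All simple roots have the same length, so the diagram is simply laced. The associated Dynkin diagram is a chain of 2 nodes with single edges (A_2), so the type is A_2 (the algebra sl(3)).

A_2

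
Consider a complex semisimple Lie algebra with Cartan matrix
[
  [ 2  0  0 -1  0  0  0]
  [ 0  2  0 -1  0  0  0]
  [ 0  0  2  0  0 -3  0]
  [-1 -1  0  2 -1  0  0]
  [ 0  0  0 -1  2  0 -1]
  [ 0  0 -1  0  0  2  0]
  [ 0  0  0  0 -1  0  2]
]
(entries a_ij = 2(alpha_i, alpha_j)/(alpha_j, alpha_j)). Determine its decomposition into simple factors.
The diagram associated to this matrix has two connected components: the simple roots {alpha_1, alpha_2, alpha_4, alpha_5, alpha_7} form a chain of 3 nodes with a fork of two nodes at one end (D_5), and {alpha_3, alpha_6} form two nodes joined by a triple edge (G_2). A semisimple Lie algebra decomposes uniquely as the direct sum of simple ideals, one per connected component of its Dynkin diagram, so g ≅ D_5 ⊕ G_2 (dimension 45 + 14 = 59).

D5 + G2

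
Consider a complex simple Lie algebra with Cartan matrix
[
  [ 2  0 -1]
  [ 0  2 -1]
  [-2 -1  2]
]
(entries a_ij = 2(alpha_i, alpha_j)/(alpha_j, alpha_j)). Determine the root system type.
type B_3

The matrix has rank 3 with 2's on the diagonal. Reading the off-diagonal entries as Dynkin edges (a single edge where a_ij = a_ji = -1; a double or triple edge where a_ij * a_ji = 2 or 3), the diagram is a chain of 3 nodes with a double edge at one end; the terminal node there is the unique short simple root (B_3). One simple-root ordering that puts it in standard form is (alpha_2, alpha_3, alpha_1). So the algebra is type B_3, i.e. so(7).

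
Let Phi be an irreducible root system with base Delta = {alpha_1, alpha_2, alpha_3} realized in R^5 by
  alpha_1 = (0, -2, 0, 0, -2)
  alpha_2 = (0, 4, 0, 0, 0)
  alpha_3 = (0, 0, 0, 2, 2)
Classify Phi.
Compute the Cartan integers a_ij = 2(alpha_i, alpha_j)/(alpha_j, alpha_j); the resulting 3x3 Cartan matrix is
[[2, -1, -1], [-2, 2, 0], [-1, 0, 2]].
The roots have two lengths (squared-length ratio 2:1); the short ones are alpha_{1,3}. The associated Dynkin diagram is a chain of 3 nodes with a double edge at one end; the terminal node there is the unique long simple root (C_3), so the type is C_3 (the algebra sp(6)).

type C_3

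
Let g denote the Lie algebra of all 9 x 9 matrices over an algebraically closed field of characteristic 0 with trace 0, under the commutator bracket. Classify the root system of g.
A8

This is sl(9), which has dimension 9^2 - 1 = 80 and rank 9 - 1 = 8 (a Cartan subalgebra is the diagonal traceless matrices). In the classification of classical Lie algebras, the special linear algebra sl(n+1) has type A_n; here n = 8, so the Dynkin diagram is a chain of 8 nodes with single edges (A_8). Hence the type is A_8.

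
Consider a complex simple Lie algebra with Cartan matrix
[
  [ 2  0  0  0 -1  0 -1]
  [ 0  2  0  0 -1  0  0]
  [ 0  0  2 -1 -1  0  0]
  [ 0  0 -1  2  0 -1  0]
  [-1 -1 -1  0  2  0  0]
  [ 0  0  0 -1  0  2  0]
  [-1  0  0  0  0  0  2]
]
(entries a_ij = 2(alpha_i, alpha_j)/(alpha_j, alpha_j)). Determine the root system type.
type E_7

The matrix has rank 7 with 2's on the diagonal. Reading the off-diagonal entries as Dynkin edges (a single edge where a_ij = a_ji = -1; a double or triple edge where a_ij * a_ji = 2 or 3), the diagram is a chain of 6 nodes with one extra node attached to the third node from one end (E_7). One simple-root ordering that puts it in standard form is (alpha_7, alpha_2, alpha_1, alpha_5, alpha_3, alpha_4, alpha_6). So the algebra is type E_7.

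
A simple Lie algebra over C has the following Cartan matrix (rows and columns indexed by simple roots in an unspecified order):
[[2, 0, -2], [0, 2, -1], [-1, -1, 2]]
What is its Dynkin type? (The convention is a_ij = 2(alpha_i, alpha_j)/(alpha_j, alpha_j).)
C_3 (sp(6))

The matrix has rank 3 with 2's on the diagonal. Reading the off-diagonal entries as Dynkin edges (a single edge where a_ij = a_ji = -1; a double or triple edge where a_ij * a_ji = 2 or 3), the diagram is a chain of 3 nodes with a double edge at one end; the terminal node there is the unique long simple root (C_3). One simple-root ordering that puts it in standard form is (alpha_2, alpha_3, alpha_1). So the algebra is type C_3, i.e. sp(6).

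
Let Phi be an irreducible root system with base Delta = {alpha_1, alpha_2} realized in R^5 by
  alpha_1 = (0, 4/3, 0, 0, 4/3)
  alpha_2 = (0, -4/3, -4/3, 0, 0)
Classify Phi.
Compute the Cartan integers a_ij = 2(alpha_i, alpha_j)/(alpha_j, alpha_j); the resulting 2x2 Cartan matrix is
[[2, -1], [-1, 2]].
All simple roots have the same length, so the diagram is simply laced. The associated Dynkin diagram is a chain of 2 nodes with single edges (A_2), so the type is A_2 (the algebra sl(3)).

A2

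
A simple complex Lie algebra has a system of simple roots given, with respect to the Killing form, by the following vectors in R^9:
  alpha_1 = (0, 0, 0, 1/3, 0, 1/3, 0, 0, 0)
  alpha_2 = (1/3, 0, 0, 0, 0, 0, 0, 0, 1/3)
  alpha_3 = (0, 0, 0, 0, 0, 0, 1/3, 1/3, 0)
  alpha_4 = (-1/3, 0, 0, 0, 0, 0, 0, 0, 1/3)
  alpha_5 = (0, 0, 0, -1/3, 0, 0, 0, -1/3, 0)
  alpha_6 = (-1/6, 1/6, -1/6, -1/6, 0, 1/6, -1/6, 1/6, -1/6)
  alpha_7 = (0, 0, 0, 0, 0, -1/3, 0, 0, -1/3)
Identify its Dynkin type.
E_7

Compute the Cartan integers a_ij = 2(alpha_i, alpha_j)/(alpha_j, alpha_j); the resulting 7x7 Cartan matrix is
[[2, 0, 0, 0, -1, 0, -1], [0, 2, 0, 0, 0, -1, -1], [0, 0, 2, 0, -1, 0, 0], [0, 0, 0, 2, 0, 0, -1], [-1, 0, -1, 0, 2, 0, 0], [0, -1, 0, 0, 0, 2, 0], [-1, -1, 0, -1, 0, 0, 2]].
All simple roots have the same length, so the diagram is simply laced. The associated Dynkin diagram is a chain of 6 nodes with one extra node attached to the third node from one end (E_7), so the type is E_7.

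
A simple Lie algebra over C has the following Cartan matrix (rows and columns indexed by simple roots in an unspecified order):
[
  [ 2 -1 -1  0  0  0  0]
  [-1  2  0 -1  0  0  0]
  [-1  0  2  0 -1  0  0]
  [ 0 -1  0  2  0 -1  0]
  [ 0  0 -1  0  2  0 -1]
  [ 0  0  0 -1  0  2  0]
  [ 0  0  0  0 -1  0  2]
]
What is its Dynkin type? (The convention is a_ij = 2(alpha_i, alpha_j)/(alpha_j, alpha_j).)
A_7 (sl(8))

The matrix has rank 7 with 2's on the diagonal. Reading the off-diagonal entries as Dynkin edges (a single edge where a_ij = a_ji = -1; a double or triple edge where a_ij * a_ji = 2 or 3), the diagram is a chain of 7 nodes with single edges (A_7). One simple-root ordering that puts it in standard form is (alpha_7, alpha_5, alpha_3, alpha_1, alpha_2, alpha_4, alpha_6). So the algebra is type A_7, i.e. sl(8).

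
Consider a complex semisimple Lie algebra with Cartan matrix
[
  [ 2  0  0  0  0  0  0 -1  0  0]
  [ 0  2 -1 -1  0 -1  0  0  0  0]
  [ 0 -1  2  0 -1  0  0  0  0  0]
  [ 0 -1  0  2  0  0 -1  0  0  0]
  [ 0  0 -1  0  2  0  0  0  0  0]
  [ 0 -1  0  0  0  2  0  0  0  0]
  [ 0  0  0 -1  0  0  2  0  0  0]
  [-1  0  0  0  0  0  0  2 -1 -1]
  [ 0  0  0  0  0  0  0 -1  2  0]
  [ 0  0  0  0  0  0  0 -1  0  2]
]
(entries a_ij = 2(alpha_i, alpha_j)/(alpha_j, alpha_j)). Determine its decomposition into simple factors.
D4 + E6

The diagram associated to this matrix has two connected components: the simple roots {alpha_1, alpha_8, alpha_9, alpha_10} form a chain of 2 nodes with a fork of two nodes at one end (D_4), and {alpha_2, alpha_3, alpha_4, alpha_5, alpha_6, alpha_7} form a chain of 5 nodes with one extra node attached to the third node from one end (E_6). A semisimple Lie algebra decomposes uniquely as the direct sum of simple ideals, one per connected component of its Dynkin diagram, so g ≅ D_4 ⊕ E_6 (dimension 28 + 78 = 106).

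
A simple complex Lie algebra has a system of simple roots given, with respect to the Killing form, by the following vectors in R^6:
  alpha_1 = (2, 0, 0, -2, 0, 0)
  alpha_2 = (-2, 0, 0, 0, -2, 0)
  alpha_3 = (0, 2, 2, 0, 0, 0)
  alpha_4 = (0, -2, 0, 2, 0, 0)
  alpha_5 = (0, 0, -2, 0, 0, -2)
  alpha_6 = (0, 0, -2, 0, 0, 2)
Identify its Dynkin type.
Compute the Cartan integers a_ij = 2(alpha_i, alpha_j)/(alpha_j, alpha_j); the resulting 6x6 Cartan matrix is
[[2, -1, 0, -1, 0, 0], [-1, 2, 0, 0, 0, 0], [0, 0, 2, -1, -1, -1], [-1, 0, -1, 2, 0, 0], [0, 0, -1, 0, 2, 0], [0, 0, -1, 0, 0, 2]].
All simple roots have the same length, so the diagram is simply laced. The associated Dynkin diagram is a chain of 4 nodes with a fork of two nodes at one end (D_6), so the type is D_6 (the algebra so(12)).

D6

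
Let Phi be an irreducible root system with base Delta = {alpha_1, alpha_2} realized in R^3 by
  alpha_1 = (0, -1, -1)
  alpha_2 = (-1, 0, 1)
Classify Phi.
Compute the Cartan integers a_ij = 2(alpha_i, alpha_j)/(alpha_j, alpha_j); the resulting 2x2 Cartan matrix is
[[2, -1], [-1, 2]].
All simple roots have the same length, so the diagram is simply laced. The associated Dynkin diagram is a chain of 2 nodes with single edges (A_2), so the type is A_2 (the algebra sl(3)).

type A_2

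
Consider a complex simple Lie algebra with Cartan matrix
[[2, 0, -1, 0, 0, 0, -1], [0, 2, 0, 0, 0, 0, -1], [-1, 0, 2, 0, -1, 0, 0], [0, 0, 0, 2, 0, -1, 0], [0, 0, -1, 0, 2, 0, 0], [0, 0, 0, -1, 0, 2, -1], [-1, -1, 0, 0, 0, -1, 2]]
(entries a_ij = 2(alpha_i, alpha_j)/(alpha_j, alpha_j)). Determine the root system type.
E_7

The matrix has rank 7 with 2's on the diagonal. Reading the off-diagonal entries as Dynkin edges (a single edge where a_ij = a_ji = -1; a double or triple edge where a_ij * a_ji = 2 or 3), the diagram is a chain of 6 nodes with one extra node attached to the third node from one end (E_7). One simple-root ordering that puts it in standard form is (alpha_4, alpha_2, alpha_6, alpha_7, alpha_1, alpha_3, alpha_5). So the algebra is type E_7.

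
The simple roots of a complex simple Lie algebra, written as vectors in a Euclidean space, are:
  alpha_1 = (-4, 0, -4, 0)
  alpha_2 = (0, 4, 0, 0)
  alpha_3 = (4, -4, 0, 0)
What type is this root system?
B_3

Compute the Cartan integers a_ij = 2(alpha_i, alpha_j)/(alpha_j, alpha_j); the resulting 3x3 Cartan matrix is
[[2, 0, -1], [0, 2, -1], [-1, -2, 2]].
The roots have two lengths (squared-length ratio 2:1); the short ones are alpha_{2}. The associated Dynkin diagram is a chain of 3 nodes with a double edge at one end; the terminal node there is the unique short simple root (B_3), so the type is B_3 (the algebra so(7)).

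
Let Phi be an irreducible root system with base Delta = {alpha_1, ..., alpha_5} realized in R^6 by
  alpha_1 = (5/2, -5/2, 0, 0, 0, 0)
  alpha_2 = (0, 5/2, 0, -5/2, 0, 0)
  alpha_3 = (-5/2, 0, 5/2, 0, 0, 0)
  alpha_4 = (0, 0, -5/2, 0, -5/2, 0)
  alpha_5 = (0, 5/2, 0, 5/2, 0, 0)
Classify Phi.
Compute the Cartan integers a_ij = 2(alpha_i, alpha_j)/(alpha_j, alpha_j); the resulting 5x5 Cartan matrix is
[[2, -1, -1, 0, -1], [-1, 2, 0, 0, 0], [-1, 0, 2, -1, 0], [0, 0, -1, 2, 0], [-1, 0, 0, 0, 2]].
All simple roots have the same length, so the diagram is simply laced. The associated Dynkin diagram is a chain of 3 nodes with a fork of two nodes at one end (D_5), so the type is D_5 (the algebra so(10)).

D_5 (so(10))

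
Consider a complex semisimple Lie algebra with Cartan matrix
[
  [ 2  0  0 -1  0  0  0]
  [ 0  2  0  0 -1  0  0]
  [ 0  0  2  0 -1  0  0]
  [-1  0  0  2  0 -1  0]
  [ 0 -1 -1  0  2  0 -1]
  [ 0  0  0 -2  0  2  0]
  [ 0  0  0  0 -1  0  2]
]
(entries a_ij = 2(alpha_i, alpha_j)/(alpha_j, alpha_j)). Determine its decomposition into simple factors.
C_3 (sp(6)) + D_4 (so(8))

The diagram associated to this matrix has two connected components: the simple roots {alpha_1, alpha_4, alpha_6} form a chain of 3 nodes with a double edge at one end; the terminal node there is the unique long simple root (C_3), and {alpha_2, alpha_3, alpha_5, alpha_7} form a chain of 2 nodes with a fork of two nodes at one end (D_4). A semisimple Lie algebra decomposes uniquely as the direct sum of simple ideals, one per connected component of its Dynkin diagram, so g ≅ C_3 ⊕ D_4 (dimension 21 + 28 = 49).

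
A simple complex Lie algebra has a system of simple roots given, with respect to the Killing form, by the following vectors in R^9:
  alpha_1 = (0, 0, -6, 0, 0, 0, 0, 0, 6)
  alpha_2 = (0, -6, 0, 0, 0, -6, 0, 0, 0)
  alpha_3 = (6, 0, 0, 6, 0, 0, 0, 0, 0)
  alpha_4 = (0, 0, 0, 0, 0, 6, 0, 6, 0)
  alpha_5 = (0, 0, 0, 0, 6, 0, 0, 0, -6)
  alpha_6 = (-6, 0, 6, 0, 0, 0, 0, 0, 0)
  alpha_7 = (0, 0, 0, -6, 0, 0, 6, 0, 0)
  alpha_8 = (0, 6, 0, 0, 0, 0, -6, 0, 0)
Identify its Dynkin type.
type A_8

Compute the Cartan integers a_ij = 2(alpha_i, alpha_j)/(alpha_j, alpha_j); the resulting 8x8 Cartan matrix is
[[2, 0, 0, 0, -1, -1, 0, 0], [0, 2, 0, -1, 0, 0, 0, -1], [0, 0, 2, 0, 0, -1, -1, 0], [0, -1, 0, 2, 0, 0, 0, 0], [-1, 0, 0, 0, 2, 0, 0, 0], [-1, 0, -1, 0, 0, 2, 0, 0], [0, 0, -1, 0, 0, 0, 2, -1], [0, -1, 0, 0, 0, 0, -1, 2]].
All simple roots have the same length, so the diagram is simply laced. The associated Dynkin diagram is a chain of 8 nodes with single edges (A_8), so the type is A_8 (the algebra sl(9)).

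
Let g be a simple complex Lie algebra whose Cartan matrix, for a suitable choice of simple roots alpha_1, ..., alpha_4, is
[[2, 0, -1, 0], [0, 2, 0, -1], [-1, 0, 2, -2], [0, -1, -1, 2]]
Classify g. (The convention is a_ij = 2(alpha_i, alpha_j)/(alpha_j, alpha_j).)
type F_4

The matrix has rank 4 with 2's on the diagonal. Reading the off-diagonal entries as Dynkin edges (a single edge where a_ij = a_ji = -1; a double or triple edge where a_ij * a_ji = 2 or 3), the diagram is a chain of 4 nodes with a double edge between the middle two (F_4). One simple-root ordering that puts it in standard form is (alpha_1, alpha_3, alpha_4, alpha_2). So the algebra is type F_4.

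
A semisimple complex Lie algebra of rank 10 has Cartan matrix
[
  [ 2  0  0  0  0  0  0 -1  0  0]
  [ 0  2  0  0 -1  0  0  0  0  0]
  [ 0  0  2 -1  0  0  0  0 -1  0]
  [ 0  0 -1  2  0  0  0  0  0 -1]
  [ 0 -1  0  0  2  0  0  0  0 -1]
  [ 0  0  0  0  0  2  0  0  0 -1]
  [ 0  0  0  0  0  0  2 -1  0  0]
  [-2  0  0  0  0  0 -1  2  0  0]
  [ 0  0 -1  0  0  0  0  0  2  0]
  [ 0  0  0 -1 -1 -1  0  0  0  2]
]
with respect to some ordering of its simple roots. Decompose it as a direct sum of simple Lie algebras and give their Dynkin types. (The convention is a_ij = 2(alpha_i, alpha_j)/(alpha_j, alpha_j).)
B_3 (so(7)) + E_7

The diagram associated to this matrix has two connected components: the simple roots {alpha_1, alpha_7, alpha_8} form a chain of 3 nodes with a double edge at one end; the terminal node there is the unique short simple root (B_3), and {alpha_2, alpha_3, alpha_4, alpha_5, alpha_6, alpha_9, alpha_10} form a chain of 6 nodes with one extra node attached to the third node from one end (E_7). A semisimple Lie algebra decomposes uniquely as the direct sum of simple ideals, one per connected component of its Dynkin diagram, so g ≅ B_3 ⊕ E_7 (dimension 21 + 133 = 154).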